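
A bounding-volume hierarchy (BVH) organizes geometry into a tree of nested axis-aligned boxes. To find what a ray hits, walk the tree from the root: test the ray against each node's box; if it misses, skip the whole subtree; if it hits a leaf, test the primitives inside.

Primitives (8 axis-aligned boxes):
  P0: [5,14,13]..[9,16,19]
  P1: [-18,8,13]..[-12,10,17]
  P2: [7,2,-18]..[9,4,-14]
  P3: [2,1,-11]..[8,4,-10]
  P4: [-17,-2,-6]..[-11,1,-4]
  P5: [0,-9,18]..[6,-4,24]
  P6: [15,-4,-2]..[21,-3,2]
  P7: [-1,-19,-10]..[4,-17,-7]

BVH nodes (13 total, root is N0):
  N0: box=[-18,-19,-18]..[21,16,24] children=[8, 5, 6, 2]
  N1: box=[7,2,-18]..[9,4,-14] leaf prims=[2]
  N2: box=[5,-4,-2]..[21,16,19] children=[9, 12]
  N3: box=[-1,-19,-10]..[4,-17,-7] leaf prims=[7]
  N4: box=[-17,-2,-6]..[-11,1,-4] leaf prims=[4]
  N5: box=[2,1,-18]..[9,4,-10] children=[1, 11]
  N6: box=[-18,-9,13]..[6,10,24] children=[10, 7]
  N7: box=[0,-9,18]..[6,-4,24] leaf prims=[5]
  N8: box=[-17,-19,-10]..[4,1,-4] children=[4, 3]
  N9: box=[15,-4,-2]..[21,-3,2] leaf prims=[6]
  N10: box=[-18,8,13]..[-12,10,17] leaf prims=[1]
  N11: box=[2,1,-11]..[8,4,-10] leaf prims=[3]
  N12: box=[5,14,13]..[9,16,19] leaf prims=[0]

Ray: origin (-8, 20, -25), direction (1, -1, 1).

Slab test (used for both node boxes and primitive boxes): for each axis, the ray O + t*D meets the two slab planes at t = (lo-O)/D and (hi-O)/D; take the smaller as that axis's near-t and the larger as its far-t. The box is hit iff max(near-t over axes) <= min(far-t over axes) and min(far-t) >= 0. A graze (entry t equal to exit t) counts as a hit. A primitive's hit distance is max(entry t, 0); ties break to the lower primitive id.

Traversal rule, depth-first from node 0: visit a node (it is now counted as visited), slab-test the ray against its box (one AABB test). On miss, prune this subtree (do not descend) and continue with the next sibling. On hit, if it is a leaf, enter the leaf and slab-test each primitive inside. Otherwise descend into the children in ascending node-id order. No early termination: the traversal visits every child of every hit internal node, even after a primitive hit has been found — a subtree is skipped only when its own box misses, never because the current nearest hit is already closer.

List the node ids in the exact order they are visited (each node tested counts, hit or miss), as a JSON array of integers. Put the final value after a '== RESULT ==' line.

Traverse from the root:
N0 x:[-10,29] y:[4,39] z:[7,49] -> hit [7,29], descend [2, 5, 6, 8]
  N2 x:[13,29] y:[4,24] z:[23,44] -> hit [23,24], descend [9, 12]
    N9 x:[23,29] y:[23,24] z:[23,27] -> hit [23,24] leaf, test {P6@t=23}
    N12 x:[13,17] y:[4,6] z:[38,44] -> miss, prune
  N5 x:[10,17] y:[16,19] z:[7,15] -> miss, prune
  N6 x:[-10,14] y:[10,29] z:[38,49] -> miss, prune
  N8 x:[-9,12] y:[19,39] z:[15,21] -> miss, prune

Summary -> nodes [0, 2, 9, 12, 5, 6, 8]; box-tests=7; leaf-entries=1; first=P6

== RESULT ==
[0, 2, 9, 12, 5, 6, 8]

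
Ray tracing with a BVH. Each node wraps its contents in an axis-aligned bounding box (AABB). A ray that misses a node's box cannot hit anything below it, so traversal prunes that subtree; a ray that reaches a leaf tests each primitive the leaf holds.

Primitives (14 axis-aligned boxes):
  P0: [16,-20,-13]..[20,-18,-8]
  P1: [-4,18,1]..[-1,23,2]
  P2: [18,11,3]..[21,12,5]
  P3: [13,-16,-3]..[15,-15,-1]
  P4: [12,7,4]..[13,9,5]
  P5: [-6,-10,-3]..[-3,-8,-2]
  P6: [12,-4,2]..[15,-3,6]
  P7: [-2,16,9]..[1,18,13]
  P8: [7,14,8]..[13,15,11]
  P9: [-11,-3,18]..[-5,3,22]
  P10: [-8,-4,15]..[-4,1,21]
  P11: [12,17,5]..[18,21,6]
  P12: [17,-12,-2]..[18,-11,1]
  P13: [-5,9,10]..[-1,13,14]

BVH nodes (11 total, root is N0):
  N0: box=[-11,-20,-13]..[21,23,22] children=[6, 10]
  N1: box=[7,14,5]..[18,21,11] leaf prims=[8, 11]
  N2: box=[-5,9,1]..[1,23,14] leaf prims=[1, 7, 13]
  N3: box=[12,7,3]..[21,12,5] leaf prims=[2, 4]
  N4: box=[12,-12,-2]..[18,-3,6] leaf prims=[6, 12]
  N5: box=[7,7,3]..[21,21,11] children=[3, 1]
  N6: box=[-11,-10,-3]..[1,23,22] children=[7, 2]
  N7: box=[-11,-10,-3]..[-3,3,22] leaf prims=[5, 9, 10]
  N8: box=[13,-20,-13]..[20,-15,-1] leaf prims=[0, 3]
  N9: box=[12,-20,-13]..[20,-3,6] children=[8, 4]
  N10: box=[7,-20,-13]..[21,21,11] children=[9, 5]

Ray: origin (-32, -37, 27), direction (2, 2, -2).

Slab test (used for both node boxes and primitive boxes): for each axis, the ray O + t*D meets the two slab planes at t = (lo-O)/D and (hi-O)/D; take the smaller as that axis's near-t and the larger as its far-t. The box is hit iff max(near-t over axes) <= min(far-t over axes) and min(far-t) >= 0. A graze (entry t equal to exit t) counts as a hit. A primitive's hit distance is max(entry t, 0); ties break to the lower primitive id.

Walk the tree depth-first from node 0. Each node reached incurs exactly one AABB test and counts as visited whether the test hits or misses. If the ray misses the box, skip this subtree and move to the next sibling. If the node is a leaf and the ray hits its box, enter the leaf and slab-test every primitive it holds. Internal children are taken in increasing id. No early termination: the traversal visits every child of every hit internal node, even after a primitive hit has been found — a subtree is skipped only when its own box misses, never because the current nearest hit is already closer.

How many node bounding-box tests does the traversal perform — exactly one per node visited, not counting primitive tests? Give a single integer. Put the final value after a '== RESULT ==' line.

Traverse from the root:
N0 x:[21/2,53/2] y:[17/2,30] z:[5/2,20] -> hit [21/2,20], descend [6, 10]
  N6 x:[21/2,33/2] y:[27/2,30] z:[5/2,15] -> hit [27/2,15], descend [2, 7]
    N2 x:[27/2,33/2] y:[23,30] z:[13/2,13] -> miss, prune
    N7 x:[21/2,29/2] y:[27/2,20] z:[5/2,15] -> hit [27/2,29/2] leaf, test {P5@t=29/2, P9(miss), P10(miss)}
  N10 x:[39/2,53/2] y:[17/2,29] z:[8,20] -> hit [39/2,20], descend [5, 9]
    N5 x:[39/2,53/2] y:[22,29] z:[8,12] -> miss, prune
    N9 x:[22,26] y:[17/2,17] z:[21/2,20] -> miss, prune

7 AABB tests over nodes [0, 6, 2, 7, 10, 5, 9]; 1 leaf entered; closest P5.

== RESULT ==
7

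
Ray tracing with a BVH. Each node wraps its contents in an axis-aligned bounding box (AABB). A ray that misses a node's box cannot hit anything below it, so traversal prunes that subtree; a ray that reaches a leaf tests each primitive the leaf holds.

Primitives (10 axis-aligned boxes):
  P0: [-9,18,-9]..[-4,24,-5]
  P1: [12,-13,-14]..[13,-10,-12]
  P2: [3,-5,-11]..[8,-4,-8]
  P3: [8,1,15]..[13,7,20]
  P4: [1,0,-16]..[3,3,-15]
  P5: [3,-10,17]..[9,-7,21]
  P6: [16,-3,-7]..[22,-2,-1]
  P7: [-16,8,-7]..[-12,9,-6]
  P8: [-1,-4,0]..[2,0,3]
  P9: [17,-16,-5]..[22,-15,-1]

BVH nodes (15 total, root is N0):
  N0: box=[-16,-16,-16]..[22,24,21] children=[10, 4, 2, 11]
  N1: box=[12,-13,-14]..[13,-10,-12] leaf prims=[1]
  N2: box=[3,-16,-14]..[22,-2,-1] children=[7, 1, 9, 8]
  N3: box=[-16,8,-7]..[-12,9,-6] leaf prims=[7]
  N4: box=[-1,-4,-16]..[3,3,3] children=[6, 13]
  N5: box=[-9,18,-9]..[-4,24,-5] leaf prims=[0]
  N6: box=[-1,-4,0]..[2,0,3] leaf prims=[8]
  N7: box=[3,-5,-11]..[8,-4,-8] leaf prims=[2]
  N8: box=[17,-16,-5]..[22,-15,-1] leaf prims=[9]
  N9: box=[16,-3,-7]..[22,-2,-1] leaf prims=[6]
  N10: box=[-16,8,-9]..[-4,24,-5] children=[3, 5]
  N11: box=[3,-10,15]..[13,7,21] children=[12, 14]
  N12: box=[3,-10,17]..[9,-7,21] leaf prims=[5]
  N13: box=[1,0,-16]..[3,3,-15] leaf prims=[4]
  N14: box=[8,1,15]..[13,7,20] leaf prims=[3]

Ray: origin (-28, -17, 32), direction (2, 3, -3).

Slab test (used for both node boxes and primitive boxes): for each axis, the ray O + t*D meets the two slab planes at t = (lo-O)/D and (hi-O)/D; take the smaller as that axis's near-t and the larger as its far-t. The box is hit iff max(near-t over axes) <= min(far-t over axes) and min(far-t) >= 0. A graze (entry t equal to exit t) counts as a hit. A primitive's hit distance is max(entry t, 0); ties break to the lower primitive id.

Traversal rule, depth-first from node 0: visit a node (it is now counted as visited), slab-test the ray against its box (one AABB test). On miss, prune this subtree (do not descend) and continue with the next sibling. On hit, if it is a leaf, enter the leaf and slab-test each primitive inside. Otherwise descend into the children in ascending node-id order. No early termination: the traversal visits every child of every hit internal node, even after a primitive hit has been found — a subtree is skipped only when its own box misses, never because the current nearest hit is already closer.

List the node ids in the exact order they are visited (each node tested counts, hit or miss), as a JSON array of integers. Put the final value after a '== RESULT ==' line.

Walk:
N0 x:[6,25] y:[1/3,41/3] z:[11/3,16] -> hit [6,41/3], descend [2, 4, 10, 11]
  N2 x:[31/2,25] y:[1/3,5] z:[11,46/3] -> miss, prune
  N4 x:[27/2,31/2] y:[13/3,20/3] z:[29/3,16] -> miss, prune
  N10 x:[6,12] y:[25/3,41/3] z:[37/3,41/3] -> miss, prune
  N11 x:[31/2,41/2] y:[7/3,8] z:[11/3,17/3] -> miss, prune

5 AABB tests over nodes [0, 2, 4, 10, 11]; 0 leaves entered; closest miss.

== RESULT ==
[0, 2, 4, 10, 11]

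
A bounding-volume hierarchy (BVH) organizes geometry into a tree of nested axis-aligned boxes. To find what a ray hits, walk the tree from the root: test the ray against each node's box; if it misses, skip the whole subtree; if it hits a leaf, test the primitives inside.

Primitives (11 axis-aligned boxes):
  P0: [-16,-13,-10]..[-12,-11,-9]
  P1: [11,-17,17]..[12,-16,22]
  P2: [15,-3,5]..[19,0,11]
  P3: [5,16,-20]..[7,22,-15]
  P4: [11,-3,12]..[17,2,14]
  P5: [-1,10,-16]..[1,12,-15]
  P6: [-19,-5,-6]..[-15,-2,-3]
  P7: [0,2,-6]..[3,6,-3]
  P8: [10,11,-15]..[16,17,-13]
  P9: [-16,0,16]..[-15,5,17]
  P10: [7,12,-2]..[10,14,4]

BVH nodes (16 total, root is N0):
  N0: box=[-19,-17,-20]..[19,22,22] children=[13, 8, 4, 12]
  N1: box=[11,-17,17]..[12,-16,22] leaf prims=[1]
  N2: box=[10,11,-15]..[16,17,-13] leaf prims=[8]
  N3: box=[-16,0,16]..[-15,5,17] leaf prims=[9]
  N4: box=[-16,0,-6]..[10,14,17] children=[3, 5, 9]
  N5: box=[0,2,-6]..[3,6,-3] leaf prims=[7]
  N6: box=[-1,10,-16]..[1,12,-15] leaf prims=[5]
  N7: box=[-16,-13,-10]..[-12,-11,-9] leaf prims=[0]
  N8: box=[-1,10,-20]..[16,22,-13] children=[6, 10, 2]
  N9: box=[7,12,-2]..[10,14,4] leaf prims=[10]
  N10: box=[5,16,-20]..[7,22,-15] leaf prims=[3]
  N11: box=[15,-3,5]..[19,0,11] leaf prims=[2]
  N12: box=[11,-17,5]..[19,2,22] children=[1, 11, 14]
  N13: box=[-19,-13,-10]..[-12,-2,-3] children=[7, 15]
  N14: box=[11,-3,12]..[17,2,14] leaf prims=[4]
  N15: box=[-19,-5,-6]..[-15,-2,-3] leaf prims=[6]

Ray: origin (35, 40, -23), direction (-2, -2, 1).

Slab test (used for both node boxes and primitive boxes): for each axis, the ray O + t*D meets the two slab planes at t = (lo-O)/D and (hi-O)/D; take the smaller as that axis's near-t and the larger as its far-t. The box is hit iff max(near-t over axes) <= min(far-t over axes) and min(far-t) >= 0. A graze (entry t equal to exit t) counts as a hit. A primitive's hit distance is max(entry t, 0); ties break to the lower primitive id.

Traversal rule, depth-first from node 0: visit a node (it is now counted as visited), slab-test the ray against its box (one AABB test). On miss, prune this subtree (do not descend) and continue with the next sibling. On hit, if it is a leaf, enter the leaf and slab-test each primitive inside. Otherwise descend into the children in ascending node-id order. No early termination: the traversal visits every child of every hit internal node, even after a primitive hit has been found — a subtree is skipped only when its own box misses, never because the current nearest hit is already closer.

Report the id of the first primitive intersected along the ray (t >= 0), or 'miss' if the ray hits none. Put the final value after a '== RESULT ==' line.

Walk:
N0 x:[8,27] y:[9,57/2] z:[3,45] -> hit [9,27], descend [4, 8, 12, 13]
  N4 x:[25/2,51/2] y:[13,20] z:[17,40] -> hit [17,20], descend [3, 5, 9]
    N3 x:[25,51/2] y:[35/2,20] z:[39,40] -> miss, prune
    N5 x:[16,35/2] y:[17,19] z:[17,20] -> hit [17,35/2] leaf, test {P7@t=17}
    N9 x:[25/2,14] y:[13,14] z:[21,27] -> miss, prune
  N8 x:[19/2,18] y:[9,15] z:[3,10] -> hit [19/2,10], descend [2, 6, 10]
    N2 x:[19/2,25/2] y:[23/2,29/2] z:[8,10] -> miss, prune
    N6 x:[17,18] y:[14,15] z:[7,8] -> miss, prune
    N10 x:[14,15] y:[9,12] z:[3,8] -> miss, prune
  N12 x:[8,12] y:[19,57/2] z:[28,45] -> miss, prune
  N13 x:[47/2,27] y:[21,53/2] z:[13,20] -> miss, prune

order=[0, 4, 3, 5, 9, 8, 2, 6, 10, 12, 13]  |boxes|=11  |leaves|=1  hit=P7

== RESULT ==
7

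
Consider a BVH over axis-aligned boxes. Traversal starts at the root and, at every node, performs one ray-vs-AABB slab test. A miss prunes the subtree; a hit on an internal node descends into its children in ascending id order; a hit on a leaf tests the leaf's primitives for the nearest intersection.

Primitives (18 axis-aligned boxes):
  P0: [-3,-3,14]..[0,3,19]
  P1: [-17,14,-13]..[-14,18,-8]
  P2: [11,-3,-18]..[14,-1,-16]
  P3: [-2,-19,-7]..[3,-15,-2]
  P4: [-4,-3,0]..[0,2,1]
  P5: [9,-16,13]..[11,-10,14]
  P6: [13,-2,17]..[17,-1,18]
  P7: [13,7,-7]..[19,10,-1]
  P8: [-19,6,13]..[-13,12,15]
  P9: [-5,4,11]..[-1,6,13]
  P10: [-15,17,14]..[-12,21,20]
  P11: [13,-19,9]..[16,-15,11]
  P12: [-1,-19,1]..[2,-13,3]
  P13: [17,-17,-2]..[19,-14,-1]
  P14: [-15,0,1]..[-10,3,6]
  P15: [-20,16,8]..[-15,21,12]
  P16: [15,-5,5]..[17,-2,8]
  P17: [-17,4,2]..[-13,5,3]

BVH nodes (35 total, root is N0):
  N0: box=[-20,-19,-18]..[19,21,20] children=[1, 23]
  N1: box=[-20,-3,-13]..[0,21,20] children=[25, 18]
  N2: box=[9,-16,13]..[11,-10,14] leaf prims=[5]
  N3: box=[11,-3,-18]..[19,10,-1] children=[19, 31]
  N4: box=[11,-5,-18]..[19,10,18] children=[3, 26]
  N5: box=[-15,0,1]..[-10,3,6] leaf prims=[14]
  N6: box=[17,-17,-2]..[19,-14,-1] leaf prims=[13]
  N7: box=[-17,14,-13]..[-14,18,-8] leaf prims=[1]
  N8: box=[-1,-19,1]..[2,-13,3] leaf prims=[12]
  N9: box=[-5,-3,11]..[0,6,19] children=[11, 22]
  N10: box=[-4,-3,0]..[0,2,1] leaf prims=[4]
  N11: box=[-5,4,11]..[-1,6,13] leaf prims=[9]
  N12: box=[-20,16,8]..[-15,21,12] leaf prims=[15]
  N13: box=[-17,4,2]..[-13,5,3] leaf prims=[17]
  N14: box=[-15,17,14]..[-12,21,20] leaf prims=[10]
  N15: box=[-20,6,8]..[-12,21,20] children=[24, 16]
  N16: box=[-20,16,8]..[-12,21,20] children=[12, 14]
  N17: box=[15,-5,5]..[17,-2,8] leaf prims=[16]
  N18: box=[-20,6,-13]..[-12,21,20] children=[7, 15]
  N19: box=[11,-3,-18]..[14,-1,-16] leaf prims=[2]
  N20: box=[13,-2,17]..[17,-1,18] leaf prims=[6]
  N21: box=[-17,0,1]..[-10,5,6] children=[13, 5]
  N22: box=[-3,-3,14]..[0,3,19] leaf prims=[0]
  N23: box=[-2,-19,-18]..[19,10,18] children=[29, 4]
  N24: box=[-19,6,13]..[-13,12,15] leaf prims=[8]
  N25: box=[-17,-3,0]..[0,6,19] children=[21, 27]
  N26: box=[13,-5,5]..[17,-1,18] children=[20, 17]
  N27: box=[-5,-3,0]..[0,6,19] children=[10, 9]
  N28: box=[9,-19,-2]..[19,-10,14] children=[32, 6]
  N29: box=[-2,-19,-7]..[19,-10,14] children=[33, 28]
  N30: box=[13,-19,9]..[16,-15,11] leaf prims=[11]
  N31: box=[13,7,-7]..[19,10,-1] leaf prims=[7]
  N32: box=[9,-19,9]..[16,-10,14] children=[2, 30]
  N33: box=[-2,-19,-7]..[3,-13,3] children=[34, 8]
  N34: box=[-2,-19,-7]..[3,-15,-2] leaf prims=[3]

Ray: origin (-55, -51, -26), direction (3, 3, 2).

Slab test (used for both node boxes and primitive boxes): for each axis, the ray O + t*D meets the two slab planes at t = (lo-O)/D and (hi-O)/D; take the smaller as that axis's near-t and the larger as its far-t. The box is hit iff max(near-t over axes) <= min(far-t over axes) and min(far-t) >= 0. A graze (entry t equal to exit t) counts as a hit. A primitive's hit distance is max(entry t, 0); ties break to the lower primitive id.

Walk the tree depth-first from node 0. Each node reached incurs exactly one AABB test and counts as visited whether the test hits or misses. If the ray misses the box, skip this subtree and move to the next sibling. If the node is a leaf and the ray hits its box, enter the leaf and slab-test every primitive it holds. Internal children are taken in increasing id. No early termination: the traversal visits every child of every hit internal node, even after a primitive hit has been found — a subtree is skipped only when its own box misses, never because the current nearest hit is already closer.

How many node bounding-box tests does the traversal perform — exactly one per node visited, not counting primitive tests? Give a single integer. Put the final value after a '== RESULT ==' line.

Traverse from the root:
N0 x:[35/3,74/3] y:[32/3,24] z:[4,23] -> hit [35/3,23], descend [1, 23]
  N1 x:[35/3,55/3] y:[16,24] z:[13/2,23] -> hit [16,55/3], descend [18, 25]
    N18 x:[35/3,43/3] y:[19,24] z:[13/2,23] -> miss, prune
    N25 x:[38/3,55/3] y:[16,19] z:[13,45/2] -> hit [16,55/3], descend [21, 27]
      N21 x:[38/3,15] y:[17,56/3] z:[27/2,16] -> miss, prune
      N27 x:[50/3,55/3] y:[16,19] z:[13,45/2] -> hit [50/3,55/3], descend [9, 10]
        N9 x:[50/3,55/3] y:[16,19] z:[37/2,45/2] -> miss, prune
        N10 x:[17,55/3] y:[16,53/3] z:[13,27/2] -> miss, prune
  N23 x:[53/3,74/3] y:[32/3,61/3] z:[4,22] -> hit [53/3,61/3], descend [4, 29]
    N4 x:[22,74/3] y:[46/3,61/3] z:[4,22] -> miss, prune
    N29 x:[53/3,74/3] y:[32/3,41/3] z:[19/2,20] -> miss, prune

Summary -> nodes [0, 1, 18, 25, 21, 27, 9, 10, 23, 4, 29]; box-tests=11; leaf-entries=0; first=miss

== RESULT ==
11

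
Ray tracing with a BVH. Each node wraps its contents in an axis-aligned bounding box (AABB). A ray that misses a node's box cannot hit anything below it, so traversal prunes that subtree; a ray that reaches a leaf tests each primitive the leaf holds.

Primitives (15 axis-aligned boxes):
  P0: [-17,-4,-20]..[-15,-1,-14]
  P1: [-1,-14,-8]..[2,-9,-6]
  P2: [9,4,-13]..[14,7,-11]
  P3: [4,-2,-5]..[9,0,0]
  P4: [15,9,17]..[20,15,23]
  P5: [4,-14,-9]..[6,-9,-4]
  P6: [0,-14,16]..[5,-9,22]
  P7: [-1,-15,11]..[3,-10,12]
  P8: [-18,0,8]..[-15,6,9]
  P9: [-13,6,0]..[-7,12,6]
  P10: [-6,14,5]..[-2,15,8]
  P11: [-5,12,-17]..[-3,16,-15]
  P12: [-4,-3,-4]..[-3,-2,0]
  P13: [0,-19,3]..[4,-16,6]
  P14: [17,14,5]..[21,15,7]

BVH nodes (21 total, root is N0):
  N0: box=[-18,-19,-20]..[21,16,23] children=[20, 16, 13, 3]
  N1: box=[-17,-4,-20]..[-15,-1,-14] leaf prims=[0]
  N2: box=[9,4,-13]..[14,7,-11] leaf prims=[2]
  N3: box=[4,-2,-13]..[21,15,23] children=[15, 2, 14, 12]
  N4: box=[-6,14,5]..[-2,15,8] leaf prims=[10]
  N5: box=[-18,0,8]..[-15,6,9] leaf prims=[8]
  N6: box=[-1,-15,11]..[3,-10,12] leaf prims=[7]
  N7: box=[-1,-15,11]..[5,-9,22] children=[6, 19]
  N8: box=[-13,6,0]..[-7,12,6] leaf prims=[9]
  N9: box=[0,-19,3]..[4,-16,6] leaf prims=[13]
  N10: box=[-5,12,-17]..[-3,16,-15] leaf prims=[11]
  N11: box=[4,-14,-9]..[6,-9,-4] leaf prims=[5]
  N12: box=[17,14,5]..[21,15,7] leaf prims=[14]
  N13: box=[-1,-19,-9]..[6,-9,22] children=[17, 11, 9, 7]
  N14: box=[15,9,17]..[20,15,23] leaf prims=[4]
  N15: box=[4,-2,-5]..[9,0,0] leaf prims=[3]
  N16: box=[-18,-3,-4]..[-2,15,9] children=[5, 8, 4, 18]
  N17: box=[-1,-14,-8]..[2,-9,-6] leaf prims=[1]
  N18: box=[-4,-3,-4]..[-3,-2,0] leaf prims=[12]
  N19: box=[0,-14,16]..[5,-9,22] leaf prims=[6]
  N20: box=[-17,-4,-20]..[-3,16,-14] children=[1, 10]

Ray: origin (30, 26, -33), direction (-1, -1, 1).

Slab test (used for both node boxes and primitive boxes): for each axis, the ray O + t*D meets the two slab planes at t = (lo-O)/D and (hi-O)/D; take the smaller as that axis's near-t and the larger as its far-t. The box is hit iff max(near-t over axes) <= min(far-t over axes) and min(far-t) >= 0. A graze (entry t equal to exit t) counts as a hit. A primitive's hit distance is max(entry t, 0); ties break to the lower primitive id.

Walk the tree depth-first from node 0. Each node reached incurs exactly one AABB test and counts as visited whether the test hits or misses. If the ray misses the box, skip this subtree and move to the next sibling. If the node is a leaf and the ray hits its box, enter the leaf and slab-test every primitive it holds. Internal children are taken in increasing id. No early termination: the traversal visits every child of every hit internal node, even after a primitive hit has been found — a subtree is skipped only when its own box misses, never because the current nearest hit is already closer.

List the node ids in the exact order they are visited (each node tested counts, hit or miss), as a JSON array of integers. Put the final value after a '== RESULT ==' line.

Trace the traversal:
N0 x:[9,48] y:[10,45] z:[13,56] -> hit [13,45], descend [3, 13, 16, 20]
  N3 x:[9,26] y:[11,28] z:[20,56] -> hit [20,26], descend [2, 12, 14, 15]
    N2 x:[16,21] y:[19,22] z:[20,22] -> hit [20,21] leaf, test {P2@t=20}
    N12 x:[9,13] y:[11,12] z:[38,40] -> miss, prune
    N14 x:[10,15] y:[11,17] z:[50,56] -> miss, prune
    N15 x:[21,26] y:[26,28] z:[28,33] -> miss, prune
  N13 x:[24,31] y:[35,45] z:[24,55] -> miss, prune
  N16 x:[32,48] y:[11,29] z:[29,42] -> miss, prune
  N20 x:[33,47] y:[10,30] z:[13,19] -> miss, prune

Visited [0, 3, 2, 12, 14, 15, 13, 16, 20]. Tests: 9 box, 1 leaf. Nearest: P2.

== RESULT ==
[0, 3, 2, 12, 14, 15, 13, 16, 20]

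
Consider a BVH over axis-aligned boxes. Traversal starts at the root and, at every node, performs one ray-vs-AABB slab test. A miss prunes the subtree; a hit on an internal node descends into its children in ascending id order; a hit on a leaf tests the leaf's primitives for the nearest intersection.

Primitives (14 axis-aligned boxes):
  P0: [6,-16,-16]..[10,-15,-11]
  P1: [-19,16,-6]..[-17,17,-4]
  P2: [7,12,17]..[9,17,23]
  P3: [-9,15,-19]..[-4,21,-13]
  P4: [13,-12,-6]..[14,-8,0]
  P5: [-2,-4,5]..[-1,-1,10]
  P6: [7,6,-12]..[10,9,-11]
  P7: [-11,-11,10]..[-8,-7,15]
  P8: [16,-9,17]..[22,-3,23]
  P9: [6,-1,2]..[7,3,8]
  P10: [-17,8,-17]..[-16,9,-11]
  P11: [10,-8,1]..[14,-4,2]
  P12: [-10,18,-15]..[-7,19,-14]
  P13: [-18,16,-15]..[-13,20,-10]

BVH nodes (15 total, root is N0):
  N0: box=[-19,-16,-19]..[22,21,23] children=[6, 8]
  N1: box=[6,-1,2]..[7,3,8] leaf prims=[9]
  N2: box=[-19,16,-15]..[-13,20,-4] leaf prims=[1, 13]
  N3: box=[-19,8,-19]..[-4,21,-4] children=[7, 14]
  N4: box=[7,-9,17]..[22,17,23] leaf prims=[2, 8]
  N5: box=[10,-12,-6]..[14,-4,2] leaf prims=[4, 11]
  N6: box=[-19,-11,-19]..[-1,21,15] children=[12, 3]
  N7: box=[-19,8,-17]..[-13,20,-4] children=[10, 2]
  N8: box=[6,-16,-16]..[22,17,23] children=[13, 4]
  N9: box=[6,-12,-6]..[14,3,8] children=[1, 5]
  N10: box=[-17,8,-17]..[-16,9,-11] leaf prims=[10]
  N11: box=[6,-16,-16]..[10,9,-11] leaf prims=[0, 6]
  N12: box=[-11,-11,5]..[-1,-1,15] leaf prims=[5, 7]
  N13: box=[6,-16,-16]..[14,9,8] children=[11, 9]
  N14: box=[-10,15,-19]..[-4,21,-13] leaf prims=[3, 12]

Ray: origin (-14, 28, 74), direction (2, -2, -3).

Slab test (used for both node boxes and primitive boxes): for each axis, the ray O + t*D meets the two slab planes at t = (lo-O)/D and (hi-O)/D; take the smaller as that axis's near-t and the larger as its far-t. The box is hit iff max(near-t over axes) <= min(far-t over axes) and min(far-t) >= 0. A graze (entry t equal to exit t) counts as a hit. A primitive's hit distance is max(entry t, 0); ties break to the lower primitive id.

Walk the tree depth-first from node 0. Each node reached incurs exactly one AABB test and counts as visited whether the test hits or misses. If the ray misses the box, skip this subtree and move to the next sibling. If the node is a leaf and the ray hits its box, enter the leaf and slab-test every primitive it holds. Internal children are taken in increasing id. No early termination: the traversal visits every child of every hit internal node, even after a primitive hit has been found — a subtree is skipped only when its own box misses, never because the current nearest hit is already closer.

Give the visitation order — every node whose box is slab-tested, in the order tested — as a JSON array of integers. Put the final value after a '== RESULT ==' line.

Walk:
N0 x:[-5/2,18] y:[7/2,22] z:[17,31] -> hit [17,18], descend [6, 8]
  N6 x:[-5/2,13/2] y:[7/2,39/2] z:[59/3,31] -> miss, prune
  N8 x:[10,18] y:[11/2,22] z:[17,30] -> hit [17,18], descend [4, 13]
    N4 x:[21/2,18] y:[11/2,37/2] z:[17,19] -> hit [17,18] leaf, test {P2(miss), P8@t=17}
    N13 x:[10,14] y:[19/2,22] z:[22,30] -> miss, prune

5 AABB tests over nodes [0, 6, 8, 4, 13]; 1 leaf entered; closest P8.

== RESULT ==
[0, 6, 8, 4, 13]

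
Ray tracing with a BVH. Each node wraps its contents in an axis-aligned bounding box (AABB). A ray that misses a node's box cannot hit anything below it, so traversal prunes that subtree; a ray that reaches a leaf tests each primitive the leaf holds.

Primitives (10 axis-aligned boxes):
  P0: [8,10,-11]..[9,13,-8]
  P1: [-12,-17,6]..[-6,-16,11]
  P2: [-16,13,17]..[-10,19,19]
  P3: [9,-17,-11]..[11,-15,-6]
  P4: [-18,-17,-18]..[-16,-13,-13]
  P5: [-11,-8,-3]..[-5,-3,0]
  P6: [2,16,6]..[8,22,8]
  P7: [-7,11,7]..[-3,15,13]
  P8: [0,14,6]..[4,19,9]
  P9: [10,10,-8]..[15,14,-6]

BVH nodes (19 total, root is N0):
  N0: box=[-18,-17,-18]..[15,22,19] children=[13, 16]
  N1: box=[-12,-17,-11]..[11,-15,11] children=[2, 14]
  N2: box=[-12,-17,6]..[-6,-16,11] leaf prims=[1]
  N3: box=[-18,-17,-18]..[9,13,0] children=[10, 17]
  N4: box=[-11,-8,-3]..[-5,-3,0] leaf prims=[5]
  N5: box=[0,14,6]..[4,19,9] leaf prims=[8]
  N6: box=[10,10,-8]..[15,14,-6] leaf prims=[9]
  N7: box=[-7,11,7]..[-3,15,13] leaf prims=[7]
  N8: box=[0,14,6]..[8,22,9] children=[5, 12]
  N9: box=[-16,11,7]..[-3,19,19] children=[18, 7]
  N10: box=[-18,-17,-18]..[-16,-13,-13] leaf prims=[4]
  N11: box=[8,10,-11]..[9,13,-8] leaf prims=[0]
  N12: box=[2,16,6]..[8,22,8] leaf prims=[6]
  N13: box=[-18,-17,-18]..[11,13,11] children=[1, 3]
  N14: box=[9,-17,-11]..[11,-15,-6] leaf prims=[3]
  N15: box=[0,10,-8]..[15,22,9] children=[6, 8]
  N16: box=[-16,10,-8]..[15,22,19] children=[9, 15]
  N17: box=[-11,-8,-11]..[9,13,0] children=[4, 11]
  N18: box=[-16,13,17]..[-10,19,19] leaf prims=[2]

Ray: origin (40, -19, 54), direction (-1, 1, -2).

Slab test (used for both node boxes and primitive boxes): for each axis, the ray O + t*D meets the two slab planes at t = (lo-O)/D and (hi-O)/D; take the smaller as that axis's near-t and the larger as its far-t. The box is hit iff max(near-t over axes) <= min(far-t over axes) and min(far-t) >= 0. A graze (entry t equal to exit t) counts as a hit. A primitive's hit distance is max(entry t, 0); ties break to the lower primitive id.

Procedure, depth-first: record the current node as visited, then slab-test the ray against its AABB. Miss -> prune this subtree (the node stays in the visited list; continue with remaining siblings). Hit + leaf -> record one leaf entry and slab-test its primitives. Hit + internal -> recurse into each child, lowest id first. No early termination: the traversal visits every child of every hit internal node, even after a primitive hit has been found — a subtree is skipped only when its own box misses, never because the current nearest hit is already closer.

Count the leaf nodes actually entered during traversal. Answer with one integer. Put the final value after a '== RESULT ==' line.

Traverse from the root:
N0 x:[25,58] y:[2,41] z:[35/2,36] -> hit [25,36], descend [13, 16]
  N13 x:[29,58] y:[2,32] z:[43/2,36] -> hit [29,32], descend [1, 3]
    N1 x:[29,52] y:[2,4] z:[43/2,65/2] -> miss, prune
    N3 x:[31,58] y:[2,32] z:[27,36] -> hit [31,32], descend [10, 17]
      N10 x:[56,58] y:[2,6] z:[67/2,36] -> miss, prune
      N17 x:[31,51] y:[11,32] z:[27,65/2] -> hit [31,32], descend [4, 11]
        N4 x:[45,51] y:[11,16] z:[27,57/2] -> miss, prune
        N11 x:[31,32] y:[29,32] z:[31,65/2] -> hit [31,32] leaf, test {P0@t=31}
  N16 x:[25,56] y:[29,41] z:[35/2,31] -> hit [29,31], descend [9, 15]
    N9 x:[43,56] y:[30,38] z:[35/2,47/2] -> miss, prune
    N15 x:[25,40] y:[29,41] z:[45/2,31] -> hit [29,31], descend [6, 8]
      N6 x:[25,30] y:[29,33] z:[30,31] -> hit [30,30] leaf, test {P9@t=30}
      N8 x:[32,40] y:[33,41] z:[45/2,24] -> miss, prune

Visited [0, 13, 1, 3, 10, 17, 4, 11, 16, 9, 15, 6, 8]. Tests: 13 box, 2 leaf. Nearest: P9.

== RESULT ==
2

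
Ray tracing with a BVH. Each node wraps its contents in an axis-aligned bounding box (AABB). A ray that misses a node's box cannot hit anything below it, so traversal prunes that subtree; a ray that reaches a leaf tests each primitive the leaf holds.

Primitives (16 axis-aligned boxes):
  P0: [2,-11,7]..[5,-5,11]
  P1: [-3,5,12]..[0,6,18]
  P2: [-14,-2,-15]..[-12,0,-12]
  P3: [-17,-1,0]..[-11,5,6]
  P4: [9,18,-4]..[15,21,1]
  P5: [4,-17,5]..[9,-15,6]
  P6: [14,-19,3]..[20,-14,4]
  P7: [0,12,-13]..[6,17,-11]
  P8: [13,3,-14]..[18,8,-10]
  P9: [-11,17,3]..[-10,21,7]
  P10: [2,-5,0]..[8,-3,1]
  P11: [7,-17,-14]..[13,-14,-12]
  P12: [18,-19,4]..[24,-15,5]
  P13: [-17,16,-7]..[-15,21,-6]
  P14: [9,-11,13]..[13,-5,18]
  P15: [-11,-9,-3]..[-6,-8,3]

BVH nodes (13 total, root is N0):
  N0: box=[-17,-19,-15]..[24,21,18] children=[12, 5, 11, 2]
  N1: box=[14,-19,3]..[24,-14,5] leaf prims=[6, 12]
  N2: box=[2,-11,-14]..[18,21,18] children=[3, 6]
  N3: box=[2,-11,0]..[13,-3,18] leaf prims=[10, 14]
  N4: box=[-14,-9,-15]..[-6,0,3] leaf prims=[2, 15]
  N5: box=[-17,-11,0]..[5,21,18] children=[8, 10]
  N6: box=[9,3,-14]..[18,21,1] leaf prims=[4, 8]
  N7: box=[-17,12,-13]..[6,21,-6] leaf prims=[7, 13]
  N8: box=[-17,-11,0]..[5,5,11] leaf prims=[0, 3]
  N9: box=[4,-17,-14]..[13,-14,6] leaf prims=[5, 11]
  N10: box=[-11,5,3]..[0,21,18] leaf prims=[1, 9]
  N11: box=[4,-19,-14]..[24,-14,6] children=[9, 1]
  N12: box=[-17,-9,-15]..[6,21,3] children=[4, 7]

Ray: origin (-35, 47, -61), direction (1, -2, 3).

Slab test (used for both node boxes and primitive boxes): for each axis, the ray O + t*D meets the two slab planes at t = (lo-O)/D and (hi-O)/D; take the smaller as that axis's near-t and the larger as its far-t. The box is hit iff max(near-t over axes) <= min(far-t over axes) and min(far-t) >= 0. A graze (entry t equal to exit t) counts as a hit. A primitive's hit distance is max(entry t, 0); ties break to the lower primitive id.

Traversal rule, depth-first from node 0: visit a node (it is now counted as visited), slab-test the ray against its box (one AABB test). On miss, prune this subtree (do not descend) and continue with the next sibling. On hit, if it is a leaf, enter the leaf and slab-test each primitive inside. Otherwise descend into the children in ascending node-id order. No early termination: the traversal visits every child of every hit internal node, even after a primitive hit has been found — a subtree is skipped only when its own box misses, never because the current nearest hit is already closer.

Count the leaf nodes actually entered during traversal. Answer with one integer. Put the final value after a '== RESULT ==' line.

Walk:
N0 x:[18,59] y:[13,33] z:[46/3,79/3] -> hit [18,79/3], descend [2, 5, 11, 12]
  N2 x:[37,53] y:[13,29] z:[47/3,79/3] -> miss, prune
  N5 x:[18,40] y:[13,29] z:[61/3,79/3] -> hit [61/3,79/3], descend [8, 10]
    N8 x:[18,40] y:[21,29] z:[61/3,24] -> hit [21,24] leaf, test {P0(miss), P3@t=21}
    N10 x:[24,35] y:[13,21] z:[64/3,79/3] -> miss, prune
  N11 x:[39,59] y:[61/2,33] z:[47/3,67/3] -> miss, prune
  N12 x:[18,41] y:[13,28] z:[46/3,64/3] -> hit [18,64/3], descend [4, 7]
    N4 x:[21,29] y:[47/2,28] z:[46/3,64/3] -> miss, prune
    N7 x:[18,41] y:[13,35/2] z:[16,55/3] -> miss, prune

9 AABB tests over nodes [0, 2, 5, 8, 10, 11, 12, 4, 7]; 1 leaf entered; closest P3.

== RESULT ==
1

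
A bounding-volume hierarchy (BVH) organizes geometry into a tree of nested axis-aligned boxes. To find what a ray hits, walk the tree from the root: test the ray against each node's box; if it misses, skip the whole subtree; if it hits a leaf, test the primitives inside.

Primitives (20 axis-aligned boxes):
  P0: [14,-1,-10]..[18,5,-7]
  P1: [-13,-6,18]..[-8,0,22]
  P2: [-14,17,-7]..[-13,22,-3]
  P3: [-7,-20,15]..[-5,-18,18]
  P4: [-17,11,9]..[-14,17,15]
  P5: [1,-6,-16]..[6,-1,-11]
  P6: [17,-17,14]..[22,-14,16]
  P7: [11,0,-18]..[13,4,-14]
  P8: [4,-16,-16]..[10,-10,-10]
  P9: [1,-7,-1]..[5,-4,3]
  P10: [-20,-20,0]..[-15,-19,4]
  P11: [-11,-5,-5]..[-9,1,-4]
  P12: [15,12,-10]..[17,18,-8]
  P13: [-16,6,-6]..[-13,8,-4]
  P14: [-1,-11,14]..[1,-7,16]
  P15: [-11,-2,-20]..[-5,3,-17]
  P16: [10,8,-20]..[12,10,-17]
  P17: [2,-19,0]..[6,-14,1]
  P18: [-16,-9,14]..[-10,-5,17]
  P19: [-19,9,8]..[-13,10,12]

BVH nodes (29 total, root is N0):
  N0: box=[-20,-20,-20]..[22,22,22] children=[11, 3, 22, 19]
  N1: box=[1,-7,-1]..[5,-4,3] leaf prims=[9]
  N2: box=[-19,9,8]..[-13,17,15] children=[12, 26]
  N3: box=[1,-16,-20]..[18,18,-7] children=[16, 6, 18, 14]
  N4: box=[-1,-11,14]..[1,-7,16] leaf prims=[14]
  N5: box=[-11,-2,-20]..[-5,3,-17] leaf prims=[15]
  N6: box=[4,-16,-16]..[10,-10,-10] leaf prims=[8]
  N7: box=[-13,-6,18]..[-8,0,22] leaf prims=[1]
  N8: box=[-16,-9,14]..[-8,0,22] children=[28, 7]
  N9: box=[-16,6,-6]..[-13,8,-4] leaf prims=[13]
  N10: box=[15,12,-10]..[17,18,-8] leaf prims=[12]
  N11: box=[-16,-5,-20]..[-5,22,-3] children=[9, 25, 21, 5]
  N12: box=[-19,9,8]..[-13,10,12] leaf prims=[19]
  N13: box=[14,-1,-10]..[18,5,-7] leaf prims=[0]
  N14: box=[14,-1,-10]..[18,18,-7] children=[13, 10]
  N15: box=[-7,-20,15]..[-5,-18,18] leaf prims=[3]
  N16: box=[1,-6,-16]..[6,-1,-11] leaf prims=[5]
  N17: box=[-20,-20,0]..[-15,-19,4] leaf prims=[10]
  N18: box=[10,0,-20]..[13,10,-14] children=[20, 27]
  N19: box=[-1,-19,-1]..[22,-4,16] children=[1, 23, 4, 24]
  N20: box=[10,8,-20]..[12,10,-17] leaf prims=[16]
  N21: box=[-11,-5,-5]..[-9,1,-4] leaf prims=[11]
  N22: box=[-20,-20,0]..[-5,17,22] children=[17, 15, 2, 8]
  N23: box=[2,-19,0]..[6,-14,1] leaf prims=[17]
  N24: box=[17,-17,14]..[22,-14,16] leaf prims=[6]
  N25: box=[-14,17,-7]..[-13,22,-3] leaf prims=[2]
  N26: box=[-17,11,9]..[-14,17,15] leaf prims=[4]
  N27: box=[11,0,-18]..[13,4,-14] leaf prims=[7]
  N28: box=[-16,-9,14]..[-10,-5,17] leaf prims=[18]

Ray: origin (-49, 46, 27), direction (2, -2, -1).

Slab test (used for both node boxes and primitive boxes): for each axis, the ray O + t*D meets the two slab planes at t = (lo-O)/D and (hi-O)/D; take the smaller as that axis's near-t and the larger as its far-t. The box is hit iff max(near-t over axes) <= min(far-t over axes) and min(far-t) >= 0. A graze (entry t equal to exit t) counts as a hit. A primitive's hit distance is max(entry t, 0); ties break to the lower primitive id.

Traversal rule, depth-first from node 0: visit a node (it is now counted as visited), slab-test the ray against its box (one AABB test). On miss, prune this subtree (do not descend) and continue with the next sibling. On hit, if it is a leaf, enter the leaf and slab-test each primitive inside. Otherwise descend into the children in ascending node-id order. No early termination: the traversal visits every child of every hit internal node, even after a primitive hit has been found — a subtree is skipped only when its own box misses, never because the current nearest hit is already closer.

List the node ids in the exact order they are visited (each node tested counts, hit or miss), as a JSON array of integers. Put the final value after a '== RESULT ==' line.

Trace the traversal:
N0 x:[29/2,71/2] y:[12,33] z:[5,47] -> hit [29/2,33], descend [3, 11, 19, 22]
  N3 x:[25,67/2] y:[14,31] z:[34,47] -> miss, prune
  N11 x:[33/2,22] y:[12,51/2] z:[30,47] -> miss, prune
  N19 x:[24,71/2] y:[25,65/2] z:[11,28] -> hit [25,28], descend [1, 4, 23, 24]
    N1 x:[25,27] y:[25,53/2] z:[24,28] -> hit [25,53/2] leaf, test {P9@t=25}
    N4 x:[24,25] y:[53/2,57/2] z:[11,13] -> miss, prune
    N23 x:[51/2,55/2] y:[30,65/2] z:[26,27] -> miss, prune
    N24 x:[33,71/2] y:[30,63/2] z:[11,13] -> miss, prune
  N22 x:[29/2,22] y:[29/2,33] z:[5,27] -> hit [29/2,22], descend [2, 8, 15, 17]
    N2 x:[15,18] y:[29/2,37/2] z:[12,19] -> hit [15,18], descend [12, 26]
      N12 x:[15,18] y:[18,37/2] z:[15,19] -> hit [18,18] leaf, test {P19@t=18}
      N26 x:[16,35/2] y:[29/2,35/2] z:[12,18] -> hit [16,35/2] leaf, test {P4@t=16}
    N8 x:[33/2,41/2] y:[23,55/2] z:[5,13] -> miss, prune
    N15 x:[21,22] y:[32,33] z:[9,12] -> miss, prune
    N17 x:[29/2,17] y:[65/2,33] z:[23,27] -> miss, prune

15 AABB tests over nodes [0, 3, 11, 19, 1, 4, 23, 24, 22, 2, 12, 26, 8, 15, 17]; 3 leaves entered; closest P4.

== RESULT ==
[0, 3, 11, 19, 1, 4, 23, 24, 22, 2, 12, 26, 8, 15, 17]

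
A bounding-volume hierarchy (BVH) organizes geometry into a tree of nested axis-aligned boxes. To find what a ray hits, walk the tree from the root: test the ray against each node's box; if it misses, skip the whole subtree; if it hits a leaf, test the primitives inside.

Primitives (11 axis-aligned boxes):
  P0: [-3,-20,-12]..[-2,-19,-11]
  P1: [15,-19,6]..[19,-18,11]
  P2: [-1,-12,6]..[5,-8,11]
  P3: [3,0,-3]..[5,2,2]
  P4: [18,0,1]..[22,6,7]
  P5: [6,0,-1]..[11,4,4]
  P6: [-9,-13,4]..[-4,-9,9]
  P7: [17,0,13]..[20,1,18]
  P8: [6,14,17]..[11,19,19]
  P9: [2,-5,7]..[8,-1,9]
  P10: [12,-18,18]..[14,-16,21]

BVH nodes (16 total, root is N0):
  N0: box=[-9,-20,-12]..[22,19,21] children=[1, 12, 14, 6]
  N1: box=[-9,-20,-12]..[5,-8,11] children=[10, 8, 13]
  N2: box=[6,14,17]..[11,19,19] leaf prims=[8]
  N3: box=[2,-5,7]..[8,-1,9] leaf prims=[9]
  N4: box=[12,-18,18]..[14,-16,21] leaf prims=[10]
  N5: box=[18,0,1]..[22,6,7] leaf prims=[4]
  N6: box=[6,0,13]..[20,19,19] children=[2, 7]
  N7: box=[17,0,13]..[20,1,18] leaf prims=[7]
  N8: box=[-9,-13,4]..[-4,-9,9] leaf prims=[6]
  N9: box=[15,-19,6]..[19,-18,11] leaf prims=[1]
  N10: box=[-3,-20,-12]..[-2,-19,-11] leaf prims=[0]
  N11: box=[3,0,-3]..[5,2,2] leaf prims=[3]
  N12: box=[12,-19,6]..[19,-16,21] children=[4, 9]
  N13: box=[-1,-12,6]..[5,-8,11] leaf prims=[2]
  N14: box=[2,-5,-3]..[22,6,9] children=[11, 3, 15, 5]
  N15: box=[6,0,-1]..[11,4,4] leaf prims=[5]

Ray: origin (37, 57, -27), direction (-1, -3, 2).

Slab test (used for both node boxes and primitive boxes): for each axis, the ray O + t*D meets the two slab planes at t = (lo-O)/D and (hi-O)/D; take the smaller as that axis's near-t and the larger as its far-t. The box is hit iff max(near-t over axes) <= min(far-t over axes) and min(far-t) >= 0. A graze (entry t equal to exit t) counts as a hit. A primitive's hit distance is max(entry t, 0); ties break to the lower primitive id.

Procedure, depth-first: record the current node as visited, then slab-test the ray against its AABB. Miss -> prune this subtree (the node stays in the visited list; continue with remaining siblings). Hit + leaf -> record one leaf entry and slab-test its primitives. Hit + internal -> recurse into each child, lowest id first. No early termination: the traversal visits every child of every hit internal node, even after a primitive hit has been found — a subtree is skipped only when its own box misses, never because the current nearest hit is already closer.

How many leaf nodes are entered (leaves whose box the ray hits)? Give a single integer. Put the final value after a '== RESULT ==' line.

Trace the traversal:
N0 x:[15,46] y:[38/3,77/3] z:[15/2,24] -> hit [15,24], descend [1, 6, 12, 14]
  N1 x:[32,46] y:[65/3,77/3] z:[15/2,19] -> miss, prune
  N6 x:[17,31] y:[38/3,19] z:[20,23] -> miss, prune
  N12 x:[18,25] y:[73/3,76/3] z:[33/2,24] -> miss, prune
  N14 x:[15,35] y:[17,62/3] z:[12,18] -> hit [17,18], descend [3, 5, 11, 15]
    N3 x:[29,35] y:[58/3,62/3] z:[17,18] -> miss, prune
    N5 x:[15,19] y:[17,19] z:[14,17] -> hit [17,17] leaf, test {P4@t=17}
    N11 x:[32,34] y:[55/3,19] z:[12,29/2] -> miss, prune
    N15 x:[26,31] y:[53/3,19] z:[13,31/2] -> miss, prune

9 AABB tests over nodes [0, 1, 6, 12, 14, 3, 5, 11, 15]; 1 leaf entered; closest P4.

== RESULT ==
1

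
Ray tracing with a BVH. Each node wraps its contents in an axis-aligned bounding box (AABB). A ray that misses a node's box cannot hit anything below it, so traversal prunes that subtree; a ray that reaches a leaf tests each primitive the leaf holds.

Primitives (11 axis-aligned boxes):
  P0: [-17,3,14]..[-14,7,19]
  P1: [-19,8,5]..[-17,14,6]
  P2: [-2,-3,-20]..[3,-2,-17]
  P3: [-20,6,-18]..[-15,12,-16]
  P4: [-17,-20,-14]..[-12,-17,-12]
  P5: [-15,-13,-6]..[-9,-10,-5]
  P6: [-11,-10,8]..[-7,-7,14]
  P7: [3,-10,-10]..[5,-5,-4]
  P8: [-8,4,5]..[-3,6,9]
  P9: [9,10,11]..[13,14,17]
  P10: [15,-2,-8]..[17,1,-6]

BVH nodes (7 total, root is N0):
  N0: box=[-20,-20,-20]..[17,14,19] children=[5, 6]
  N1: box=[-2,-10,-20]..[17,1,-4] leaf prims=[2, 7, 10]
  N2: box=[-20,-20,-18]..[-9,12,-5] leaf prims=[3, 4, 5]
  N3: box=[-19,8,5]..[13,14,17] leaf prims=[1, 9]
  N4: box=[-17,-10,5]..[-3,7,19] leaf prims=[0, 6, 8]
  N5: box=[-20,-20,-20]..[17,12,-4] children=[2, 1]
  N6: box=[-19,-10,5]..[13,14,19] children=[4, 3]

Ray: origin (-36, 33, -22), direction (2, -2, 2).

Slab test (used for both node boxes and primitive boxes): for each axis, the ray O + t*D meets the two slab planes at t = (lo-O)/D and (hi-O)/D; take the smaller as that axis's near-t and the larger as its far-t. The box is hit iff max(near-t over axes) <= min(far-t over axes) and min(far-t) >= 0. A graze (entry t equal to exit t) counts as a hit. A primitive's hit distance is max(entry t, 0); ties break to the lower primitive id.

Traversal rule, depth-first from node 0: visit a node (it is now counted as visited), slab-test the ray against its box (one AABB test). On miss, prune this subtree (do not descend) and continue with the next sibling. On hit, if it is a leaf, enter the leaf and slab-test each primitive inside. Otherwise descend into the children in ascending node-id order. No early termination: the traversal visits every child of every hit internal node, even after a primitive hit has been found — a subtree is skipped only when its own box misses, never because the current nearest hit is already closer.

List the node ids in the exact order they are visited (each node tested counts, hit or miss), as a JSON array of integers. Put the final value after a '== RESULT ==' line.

Walk:
N0 x:[8,53/2] y:[19/2,53/2] z:[1,41/2] -> hit [19/2,41/2], descend [5, 6]
  N5 x:[8,53/2] y:[21/2,53/2] z:[1,9] -> miss, prune
  N6 x:[17/2,49/2] y:[19/2,43/2] z:[27/2,41/2] -> hit [27/2,41/2], descend [3, 4]
    N3 x:[17/2,49/2] y:[19/2,25/2] z:[27/2,39/2] -> miss, prune
    N4 x:[19/2,33/2] y:[13,43/2] z:[27/2,41/2] -> hit [27/2,33/2] leaf, test {P0(miss), P6(miss), P8@t=14}

5 AABB tests over nodes [0, 5, 6, 3, 4]; 1 leaf entered; closest P8.

== RESULT ==
[0, 5, 6, 3, 4]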